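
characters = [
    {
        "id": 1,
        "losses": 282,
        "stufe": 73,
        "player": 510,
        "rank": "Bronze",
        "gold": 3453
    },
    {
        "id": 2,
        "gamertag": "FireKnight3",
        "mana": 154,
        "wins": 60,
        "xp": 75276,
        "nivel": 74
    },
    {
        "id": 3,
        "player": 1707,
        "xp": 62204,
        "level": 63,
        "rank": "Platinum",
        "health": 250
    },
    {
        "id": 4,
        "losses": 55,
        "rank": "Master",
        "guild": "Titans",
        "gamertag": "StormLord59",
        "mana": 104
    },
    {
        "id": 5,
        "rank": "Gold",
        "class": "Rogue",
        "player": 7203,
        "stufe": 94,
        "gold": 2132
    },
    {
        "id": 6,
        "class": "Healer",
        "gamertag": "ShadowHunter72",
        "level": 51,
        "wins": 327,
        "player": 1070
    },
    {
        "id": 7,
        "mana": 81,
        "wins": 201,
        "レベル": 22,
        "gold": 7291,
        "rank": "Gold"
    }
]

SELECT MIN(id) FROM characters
1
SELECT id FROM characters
[1, 2, 3, 4, 5, 6, 7]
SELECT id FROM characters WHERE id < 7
[1, 2, 3, 4, 5, 6]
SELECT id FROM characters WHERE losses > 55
[1]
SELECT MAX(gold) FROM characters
7291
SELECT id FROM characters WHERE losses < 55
[]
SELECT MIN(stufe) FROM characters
73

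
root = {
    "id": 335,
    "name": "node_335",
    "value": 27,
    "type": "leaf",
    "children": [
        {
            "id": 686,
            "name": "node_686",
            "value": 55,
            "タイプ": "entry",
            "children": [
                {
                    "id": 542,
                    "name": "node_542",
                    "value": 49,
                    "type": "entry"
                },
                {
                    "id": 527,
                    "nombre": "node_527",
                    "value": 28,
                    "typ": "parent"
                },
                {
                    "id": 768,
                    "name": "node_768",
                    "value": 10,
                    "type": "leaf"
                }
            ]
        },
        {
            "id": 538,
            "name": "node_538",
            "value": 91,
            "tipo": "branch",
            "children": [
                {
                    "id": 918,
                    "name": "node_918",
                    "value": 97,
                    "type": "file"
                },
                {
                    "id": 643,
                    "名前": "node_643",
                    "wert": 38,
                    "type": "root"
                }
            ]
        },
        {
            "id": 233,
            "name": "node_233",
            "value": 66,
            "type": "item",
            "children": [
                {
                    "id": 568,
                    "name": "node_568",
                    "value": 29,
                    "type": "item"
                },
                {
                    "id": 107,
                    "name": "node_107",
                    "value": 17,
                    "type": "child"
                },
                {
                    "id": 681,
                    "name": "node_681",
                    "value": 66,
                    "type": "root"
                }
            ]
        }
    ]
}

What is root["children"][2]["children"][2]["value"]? 66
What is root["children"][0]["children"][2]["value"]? 10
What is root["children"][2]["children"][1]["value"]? 17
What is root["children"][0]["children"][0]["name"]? "node_542"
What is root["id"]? 335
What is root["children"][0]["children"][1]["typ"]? "parent"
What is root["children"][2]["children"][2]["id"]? 681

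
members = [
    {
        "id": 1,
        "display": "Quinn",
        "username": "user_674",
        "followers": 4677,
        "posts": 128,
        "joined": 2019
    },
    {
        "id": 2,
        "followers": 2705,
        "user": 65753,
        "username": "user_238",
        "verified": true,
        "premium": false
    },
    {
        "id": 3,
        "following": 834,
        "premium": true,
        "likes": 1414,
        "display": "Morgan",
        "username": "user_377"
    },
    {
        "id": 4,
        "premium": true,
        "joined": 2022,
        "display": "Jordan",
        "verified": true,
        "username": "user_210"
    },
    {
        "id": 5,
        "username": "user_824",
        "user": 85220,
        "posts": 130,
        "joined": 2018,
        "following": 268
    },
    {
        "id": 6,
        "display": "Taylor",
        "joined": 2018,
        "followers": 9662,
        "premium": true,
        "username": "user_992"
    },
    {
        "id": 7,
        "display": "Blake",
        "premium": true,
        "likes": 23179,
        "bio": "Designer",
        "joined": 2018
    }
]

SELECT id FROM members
[1, 2, 3, 4, 5, 6, 7]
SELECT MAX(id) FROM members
7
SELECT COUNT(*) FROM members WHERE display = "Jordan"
1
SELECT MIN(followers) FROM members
2705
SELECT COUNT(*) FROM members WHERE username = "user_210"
1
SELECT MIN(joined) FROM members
2018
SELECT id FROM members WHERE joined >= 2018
[1, 4, 5, 6, 7]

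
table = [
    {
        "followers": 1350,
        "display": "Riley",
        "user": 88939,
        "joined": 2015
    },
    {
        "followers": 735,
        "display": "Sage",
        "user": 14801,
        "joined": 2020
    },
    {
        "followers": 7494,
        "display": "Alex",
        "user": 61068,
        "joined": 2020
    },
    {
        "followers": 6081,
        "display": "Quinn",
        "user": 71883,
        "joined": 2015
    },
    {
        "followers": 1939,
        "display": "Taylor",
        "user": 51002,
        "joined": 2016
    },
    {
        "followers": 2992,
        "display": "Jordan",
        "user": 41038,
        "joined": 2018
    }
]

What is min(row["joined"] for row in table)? 2015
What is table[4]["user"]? 51002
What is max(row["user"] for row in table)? 88939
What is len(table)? 6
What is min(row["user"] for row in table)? 14801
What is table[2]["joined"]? 2020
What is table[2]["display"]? "Alex"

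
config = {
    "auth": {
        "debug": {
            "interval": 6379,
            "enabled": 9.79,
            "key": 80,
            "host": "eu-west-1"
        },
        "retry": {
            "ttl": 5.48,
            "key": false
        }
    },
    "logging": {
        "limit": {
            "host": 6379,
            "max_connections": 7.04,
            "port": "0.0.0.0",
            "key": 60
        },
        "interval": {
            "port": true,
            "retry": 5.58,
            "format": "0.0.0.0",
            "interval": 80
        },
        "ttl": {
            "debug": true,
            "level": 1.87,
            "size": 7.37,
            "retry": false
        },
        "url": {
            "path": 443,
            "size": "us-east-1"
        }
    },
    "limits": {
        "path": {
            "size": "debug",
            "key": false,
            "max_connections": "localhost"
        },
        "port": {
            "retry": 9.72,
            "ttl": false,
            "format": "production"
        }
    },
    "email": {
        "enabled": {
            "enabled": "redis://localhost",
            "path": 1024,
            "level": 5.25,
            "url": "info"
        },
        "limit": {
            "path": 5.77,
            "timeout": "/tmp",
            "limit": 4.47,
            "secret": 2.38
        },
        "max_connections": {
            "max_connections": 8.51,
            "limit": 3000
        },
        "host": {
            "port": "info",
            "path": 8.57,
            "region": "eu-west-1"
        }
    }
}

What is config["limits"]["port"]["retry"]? 9.72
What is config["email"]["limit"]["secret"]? 2.38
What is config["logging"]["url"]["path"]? 443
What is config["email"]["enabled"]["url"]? "info"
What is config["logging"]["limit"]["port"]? "0.0.0.0"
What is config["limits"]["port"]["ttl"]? False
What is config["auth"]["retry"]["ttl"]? 5.48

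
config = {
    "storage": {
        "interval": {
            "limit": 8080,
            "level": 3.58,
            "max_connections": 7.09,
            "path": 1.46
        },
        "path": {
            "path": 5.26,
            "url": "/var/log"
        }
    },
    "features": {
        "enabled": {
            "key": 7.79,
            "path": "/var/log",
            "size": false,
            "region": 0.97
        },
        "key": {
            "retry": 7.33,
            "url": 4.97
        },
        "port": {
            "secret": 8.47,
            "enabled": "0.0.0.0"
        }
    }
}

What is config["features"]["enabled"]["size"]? False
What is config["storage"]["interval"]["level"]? 3.58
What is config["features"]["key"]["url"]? 4.97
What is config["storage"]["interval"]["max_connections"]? 7.09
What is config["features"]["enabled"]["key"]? 7.79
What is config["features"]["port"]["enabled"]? "0.0.0.0"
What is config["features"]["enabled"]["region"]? 0.97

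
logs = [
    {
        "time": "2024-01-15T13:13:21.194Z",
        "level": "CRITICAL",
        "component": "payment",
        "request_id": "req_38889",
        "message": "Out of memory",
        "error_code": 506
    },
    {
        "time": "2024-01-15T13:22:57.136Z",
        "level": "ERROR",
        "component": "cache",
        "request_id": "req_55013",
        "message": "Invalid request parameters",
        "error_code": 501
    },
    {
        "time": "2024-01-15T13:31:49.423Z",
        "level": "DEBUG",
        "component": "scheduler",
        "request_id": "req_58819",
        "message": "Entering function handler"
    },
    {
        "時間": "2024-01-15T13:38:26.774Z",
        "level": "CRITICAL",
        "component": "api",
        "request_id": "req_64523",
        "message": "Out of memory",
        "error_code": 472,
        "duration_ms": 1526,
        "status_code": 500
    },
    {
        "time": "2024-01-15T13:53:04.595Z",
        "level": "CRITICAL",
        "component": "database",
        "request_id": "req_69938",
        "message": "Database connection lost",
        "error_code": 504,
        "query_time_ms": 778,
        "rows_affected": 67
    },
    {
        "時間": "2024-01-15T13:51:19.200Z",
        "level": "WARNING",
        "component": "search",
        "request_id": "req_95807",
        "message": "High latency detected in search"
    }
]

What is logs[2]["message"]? "Entering function handler"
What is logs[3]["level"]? "CRITICAL"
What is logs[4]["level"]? "CRITICAL"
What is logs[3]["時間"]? "2024-01-15T13:38:26.774Z"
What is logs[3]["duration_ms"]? 1526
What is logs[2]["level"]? "DEBUG"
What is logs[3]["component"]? "api"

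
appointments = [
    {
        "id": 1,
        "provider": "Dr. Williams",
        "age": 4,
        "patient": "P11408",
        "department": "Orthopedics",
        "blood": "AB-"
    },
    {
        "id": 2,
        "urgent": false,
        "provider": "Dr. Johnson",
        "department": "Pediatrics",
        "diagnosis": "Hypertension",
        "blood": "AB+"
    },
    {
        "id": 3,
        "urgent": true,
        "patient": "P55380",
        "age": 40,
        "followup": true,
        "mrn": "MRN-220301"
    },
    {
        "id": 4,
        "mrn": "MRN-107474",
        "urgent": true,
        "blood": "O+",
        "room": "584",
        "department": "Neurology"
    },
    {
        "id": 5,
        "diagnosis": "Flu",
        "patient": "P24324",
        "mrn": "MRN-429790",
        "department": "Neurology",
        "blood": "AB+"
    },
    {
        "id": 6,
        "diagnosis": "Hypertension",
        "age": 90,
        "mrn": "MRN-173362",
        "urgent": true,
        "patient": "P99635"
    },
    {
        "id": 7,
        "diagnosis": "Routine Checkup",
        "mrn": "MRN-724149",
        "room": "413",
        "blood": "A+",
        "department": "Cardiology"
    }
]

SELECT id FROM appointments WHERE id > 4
[5, 6, 7]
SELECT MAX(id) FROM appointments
7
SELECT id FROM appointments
[1, 2, 3, 4, 5, 6, 7]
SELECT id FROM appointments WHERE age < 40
[1]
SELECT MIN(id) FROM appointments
1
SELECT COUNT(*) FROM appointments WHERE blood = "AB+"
2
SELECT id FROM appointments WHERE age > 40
[6]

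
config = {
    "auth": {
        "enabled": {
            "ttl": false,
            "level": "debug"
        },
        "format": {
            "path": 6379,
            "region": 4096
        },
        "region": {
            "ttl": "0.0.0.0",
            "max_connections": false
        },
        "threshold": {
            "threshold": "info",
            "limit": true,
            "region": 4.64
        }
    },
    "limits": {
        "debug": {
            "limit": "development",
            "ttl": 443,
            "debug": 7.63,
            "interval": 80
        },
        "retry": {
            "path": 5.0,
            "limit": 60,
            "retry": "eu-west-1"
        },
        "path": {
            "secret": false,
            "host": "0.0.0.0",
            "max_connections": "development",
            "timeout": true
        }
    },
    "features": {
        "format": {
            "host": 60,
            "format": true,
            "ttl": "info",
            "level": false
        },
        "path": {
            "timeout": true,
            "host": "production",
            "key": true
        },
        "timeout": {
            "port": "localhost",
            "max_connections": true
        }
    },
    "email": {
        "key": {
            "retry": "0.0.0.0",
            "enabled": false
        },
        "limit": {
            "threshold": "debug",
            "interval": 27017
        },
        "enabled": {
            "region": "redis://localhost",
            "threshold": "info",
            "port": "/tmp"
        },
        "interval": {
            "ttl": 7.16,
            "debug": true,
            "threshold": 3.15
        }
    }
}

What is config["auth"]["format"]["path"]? 6379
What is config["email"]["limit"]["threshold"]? "debug"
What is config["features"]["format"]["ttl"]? "info"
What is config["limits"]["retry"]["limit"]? 60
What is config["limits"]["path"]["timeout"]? True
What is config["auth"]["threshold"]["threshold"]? "info"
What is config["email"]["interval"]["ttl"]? 7.16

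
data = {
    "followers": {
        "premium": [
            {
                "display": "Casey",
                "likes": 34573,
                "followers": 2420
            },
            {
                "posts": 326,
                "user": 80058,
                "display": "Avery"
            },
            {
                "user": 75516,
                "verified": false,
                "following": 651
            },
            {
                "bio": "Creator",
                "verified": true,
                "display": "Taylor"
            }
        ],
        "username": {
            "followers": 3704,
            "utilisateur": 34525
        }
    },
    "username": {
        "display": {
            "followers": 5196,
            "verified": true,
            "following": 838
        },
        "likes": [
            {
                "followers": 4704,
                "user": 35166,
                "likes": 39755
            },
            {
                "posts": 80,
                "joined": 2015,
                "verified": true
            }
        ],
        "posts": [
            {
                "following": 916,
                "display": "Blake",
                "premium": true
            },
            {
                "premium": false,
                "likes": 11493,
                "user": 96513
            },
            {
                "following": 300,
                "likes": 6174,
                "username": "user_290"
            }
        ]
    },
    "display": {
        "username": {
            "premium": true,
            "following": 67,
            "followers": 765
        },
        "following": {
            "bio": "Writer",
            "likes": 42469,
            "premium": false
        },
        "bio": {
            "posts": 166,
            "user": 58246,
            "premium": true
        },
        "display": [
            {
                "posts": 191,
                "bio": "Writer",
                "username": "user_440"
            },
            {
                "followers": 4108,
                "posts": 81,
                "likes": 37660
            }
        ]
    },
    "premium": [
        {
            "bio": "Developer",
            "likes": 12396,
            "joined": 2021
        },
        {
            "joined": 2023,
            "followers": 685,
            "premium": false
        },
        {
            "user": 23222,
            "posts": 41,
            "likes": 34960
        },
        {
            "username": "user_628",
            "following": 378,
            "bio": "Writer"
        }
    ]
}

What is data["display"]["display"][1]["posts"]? 81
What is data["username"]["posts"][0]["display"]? "Blake"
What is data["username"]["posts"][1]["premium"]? False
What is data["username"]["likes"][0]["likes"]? 39755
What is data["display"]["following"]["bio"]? "Writer"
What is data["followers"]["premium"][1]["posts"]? 326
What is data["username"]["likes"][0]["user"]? 35166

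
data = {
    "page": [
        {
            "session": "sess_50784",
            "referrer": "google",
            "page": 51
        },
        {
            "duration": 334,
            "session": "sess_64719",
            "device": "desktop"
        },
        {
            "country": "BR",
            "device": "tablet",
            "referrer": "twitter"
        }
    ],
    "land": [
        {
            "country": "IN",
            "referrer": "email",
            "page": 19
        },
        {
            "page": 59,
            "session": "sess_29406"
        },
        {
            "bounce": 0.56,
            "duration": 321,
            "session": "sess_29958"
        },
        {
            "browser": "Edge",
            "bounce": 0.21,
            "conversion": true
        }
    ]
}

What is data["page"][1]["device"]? "desktop"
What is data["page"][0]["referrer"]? "google"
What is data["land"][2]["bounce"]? 0.56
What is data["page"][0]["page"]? 51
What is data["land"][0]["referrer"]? "email"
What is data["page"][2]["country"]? "BR"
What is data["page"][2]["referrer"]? "twitter"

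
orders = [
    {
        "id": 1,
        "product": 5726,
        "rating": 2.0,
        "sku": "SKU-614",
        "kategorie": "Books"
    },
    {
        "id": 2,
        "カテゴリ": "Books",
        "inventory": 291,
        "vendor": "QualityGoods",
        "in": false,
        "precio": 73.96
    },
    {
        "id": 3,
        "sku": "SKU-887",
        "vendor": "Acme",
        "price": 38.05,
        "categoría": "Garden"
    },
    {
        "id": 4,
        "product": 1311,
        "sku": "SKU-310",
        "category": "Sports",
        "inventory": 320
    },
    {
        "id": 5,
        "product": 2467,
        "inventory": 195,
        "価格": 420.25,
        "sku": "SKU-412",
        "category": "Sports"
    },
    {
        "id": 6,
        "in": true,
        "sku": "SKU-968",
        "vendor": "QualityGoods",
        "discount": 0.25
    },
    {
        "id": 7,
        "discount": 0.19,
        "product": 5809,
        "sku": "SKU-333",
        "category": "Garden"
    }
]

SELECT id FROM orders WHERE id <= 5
[1, 2, 3, 4, 5]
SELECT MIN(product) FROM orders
1311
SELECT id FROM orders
[1, 2, 3, 4, 5, 6, 7]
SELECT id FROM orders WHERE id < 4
[1, 2, 3]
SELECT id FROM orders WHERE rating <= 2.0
[1]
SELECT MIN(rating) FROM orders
2.0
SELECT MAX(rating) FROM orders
2.0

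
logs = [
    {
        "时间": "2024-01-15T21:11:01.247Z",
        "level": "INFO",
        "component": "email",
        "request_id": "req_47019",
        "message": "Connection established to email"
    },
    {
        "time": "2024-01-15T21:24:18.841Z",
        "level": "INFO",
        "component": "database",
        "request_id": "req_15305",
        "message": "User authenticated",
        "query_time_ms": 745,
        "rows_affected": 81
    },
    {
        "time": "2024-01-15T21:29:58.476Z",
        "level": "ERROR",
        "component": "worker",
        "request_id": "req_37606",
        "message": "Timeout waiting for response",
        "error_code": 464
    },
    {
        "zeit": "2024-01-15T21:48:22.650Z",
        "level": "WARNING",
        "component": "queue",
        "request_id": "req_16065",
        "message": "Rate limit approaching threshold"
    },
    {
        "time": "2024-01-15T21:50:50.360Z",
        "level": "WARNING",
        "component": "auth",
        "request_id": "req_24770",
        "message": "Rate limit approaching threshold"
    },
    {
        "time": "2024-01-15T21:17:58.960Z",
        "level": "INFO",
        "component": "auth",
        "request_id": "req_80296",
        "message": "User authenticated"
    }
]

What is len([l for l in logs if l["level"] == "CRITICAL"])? 0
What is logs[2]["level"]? "ERROR"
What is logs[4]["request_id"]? "req_24770"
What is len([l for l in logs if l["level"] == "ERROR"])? 1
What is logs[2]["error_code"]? 464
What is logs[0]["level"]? "INFO"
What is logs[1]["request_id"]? "req_15305"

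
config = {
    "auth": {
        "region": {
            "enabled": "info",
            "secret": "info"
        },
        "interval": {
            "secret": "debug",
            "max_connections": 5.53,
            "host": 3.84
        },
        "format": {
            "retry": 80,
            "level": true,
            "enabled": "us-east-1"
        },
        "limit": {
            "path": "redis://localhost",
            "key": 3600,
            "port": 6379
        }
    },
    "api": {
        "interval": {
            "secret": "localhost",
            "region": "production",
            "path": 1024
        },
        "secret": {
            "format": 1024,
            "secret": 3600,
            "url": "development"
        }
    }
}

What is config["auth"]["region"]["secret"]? "info"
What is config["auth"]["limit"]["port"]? 6379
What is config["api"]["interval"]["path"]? 1024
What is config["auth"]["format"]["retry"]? 80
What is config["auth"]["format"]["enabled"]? "us-east-1"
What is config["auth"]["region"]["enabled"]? "info"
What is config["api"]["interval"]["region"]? "production"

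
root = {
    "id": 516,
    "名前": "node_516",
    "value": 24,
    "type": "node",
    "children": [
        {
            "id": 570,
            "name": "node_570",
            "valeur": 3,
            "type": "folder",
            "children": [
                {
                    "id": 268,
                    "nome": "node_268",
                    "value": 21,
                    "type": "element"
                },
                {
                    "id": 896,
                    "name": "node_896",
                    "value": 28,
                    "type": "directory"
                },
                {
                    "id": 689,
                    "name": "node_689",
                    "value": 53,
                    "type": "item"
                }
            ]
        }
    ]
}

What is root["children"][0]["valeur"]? 3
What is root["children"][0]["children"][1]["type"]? "directory"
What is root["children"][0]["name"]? "node_570"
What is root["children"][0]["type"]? "folder"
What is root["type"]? "node"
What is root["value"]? 24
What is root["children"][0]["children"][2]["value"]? 53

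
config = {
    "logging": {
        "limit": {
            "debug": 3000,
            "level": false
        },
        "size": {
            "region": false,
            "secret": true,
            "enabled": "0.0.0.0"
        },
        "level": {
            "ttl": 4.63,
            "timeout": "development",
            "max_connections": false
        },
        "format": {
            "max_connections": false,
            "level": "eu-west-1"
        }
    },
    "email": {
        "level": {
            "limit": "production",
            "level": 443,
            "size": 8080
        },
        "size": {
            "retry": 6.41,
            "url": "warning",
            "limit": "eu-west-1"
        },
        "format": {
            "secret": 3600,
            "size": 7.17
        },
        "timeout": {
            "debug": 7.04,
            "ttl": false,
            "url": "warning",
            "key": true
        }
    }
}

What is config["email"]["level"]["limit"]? "production"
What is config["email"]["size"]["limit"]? "eu-west-1"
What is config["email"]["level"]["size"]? 8080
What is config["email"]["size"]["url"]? "warning"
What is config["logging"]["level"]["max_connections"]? False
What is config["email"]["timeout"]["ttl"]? False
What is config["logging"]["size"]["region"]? False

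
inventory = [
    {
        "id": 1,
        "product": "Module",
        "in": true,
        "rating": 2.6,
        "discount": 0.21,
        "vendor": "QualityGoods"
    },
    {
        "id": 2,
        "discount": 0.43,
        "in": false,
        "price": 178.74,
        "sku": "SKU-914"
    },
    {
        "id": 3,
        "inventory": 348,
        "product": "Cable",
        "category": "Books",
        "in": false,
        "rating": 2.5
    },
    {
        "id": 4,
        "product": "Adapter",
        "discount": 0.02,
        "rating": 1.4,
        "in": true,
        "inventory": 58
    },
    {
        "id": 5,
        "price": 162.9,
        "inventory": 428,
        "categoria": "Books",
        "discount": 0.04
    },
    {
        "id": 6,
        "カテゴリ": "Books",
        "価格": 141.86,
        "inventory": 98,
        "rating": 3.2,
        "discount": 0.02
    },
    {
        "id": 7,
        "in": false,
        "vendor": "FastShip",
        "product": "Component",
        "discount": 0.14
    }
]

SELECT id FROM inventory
[1, 2, 3, 4, 5, 6, 7]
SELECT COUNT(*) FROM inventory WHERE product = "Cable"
1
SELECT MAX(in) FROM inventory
True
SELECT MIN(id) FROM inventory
1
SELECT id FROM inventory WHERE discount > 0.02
[1, 2, 5, 7]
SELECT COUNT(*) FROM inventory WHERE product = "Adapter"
1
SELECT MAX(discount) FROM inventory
0.43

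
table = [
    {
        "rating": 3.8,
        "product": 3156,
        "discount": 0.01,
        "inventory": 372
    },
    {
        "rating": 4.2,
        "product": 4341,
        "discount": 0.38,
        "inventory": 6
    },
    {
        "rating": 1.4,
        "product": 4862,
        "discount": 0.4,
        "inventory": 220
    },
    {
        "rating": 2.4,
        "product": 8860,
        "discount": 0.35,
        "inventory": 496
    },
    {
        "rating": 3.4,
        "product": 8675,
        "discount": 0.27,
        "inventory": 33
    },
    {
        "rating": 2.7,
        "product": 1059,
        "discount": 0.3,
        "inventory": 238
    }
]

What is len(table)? 6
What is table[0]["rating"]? 3.8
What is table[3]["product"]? 8860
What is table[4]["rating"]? 3.4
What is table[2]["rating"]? 1.4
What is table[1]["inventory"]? 6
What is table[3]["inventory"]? 496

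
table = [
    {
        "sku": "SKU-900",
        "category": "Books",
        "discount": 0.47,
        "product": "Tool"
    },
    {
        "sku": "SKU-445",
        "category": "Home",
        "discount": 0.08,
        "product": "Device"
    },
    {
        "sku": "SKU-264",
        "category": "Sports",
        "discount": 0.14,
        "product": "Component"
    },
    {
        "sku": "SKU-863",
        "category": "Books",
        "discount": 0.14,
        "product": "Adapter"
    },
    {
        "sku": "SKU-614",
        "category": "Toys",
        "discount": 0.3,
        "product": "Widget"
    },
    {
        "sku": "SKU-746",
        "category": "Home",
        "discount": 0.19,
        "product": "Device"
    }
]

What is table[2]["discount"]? 0.14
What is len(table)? 6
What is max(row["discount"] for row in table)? 0.47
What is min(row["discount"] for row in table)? 0.08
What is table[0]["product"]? "Tool"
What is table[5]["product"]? "Device"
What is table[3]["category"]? "Books"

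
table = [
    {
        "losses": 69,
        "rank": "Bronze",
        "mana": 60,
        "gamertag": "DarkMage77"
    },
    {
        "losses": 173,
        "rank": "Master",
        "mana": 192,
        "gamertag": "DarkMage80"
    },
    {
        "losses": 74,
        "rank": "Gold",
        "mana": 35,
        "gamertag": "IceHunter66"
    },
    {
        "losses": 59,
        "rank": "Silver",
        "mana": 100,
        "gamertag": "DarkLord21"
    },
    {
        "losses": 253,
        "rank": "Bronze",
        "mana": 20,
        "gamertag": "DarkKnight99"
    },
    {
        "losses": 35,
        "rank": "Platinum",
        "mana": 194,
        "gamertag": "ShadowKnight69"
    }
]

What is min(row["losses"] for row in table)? 35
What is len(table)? 6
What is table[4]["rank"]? "Bronze"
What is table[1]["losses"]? 173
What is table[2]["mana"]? 35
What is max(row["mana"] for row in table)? 194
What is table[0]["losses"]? 69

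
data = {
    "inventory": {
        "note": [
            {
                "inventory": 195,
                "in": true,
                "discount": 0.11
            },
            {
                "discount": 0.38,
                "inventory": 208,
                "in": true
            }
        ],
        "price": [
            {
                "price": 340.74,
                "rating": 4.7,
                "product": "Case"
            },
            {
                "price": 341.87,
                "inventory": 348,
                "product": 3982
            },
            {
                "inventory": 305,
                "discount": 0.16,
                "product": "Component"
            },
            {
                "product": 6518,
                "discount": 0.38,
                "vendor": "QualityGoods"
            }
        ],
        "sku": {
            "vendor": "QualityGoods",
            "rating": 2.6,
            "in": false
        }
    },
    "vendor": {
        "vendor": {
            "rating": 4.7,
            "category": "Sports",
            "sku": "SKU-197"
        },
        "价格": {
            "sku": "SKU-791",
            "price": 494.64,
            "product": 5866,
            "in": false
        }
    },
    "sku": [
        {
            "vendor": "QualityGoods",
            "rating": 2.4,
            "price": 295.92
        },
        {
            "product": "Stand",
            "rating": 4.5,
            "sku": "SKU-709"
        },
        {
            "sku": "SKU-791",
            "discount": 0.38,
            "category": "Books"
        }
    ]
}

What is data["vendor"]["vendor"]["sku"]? "SKU-197"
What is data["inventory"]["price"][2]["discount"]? 0.16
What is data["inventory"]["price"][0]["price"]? 340.74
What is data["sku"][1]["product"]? "Stand"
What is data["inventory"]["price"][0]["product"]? "Case"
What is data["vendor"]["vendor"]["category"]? "Sports"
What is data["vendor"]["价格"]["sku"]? "SKU-791"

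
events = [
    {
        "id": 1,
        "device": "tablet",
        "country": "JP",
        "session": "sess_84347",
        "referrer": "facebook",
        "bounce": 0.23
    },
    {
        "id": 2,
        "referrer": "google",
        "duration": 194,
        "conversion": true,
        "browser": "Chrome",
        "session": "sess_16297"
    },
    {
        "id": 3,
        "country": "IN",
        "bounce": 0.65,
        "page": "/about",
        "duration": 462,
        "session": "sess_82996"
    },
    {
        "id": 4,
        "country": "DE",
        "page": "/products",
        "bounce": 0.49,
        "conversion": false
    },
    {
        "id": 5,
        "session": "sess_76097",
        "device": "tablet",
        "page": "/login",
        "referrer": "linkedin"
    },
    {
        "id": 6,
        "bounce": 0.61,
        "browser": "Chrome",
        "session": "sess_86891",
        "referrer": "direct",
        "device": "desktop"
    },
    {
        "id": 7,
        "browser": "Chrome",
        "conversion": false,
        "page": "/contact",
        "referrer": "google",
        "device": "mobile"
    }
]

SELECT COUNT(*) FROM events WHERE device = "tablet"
2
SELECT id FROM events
[1, 2, 3, 4, 5, 6, 7]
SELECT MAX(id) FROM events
7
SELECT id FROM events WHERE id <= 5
[1, 2, 3, 4, 5]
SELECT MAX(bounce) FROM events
0.65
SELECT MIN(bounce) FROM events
0.23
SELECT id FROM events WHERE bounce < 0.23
[]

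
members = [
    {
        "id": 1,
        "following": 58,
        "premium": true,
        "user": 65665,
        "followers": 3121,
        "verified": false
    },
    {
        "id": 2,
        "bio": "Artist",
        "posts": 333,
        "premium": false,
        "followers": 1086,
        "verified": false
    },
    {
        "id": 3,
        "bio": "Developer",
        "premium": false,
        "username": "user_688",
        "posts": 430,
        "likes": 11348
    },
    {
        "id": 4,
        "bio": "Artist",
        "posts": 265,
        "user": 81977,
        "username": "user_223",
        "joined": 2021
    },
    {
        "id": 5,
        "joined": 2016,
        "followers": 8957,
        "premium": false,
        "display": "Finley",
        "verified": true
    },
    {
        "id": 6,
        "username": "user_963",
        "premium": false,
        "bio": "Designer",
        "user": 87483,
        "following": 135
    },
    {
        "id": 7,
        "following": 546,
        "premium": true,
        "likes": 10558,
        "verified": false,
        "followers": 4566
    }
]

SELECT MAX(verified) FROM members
True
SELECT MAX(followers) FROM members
8957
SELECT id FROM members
[1, 2, 3, 4, 5, 6, 7]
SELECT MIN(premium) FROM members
False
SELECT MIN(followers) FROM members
1086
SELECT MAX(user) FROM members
87483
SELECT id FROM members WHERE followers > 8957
[]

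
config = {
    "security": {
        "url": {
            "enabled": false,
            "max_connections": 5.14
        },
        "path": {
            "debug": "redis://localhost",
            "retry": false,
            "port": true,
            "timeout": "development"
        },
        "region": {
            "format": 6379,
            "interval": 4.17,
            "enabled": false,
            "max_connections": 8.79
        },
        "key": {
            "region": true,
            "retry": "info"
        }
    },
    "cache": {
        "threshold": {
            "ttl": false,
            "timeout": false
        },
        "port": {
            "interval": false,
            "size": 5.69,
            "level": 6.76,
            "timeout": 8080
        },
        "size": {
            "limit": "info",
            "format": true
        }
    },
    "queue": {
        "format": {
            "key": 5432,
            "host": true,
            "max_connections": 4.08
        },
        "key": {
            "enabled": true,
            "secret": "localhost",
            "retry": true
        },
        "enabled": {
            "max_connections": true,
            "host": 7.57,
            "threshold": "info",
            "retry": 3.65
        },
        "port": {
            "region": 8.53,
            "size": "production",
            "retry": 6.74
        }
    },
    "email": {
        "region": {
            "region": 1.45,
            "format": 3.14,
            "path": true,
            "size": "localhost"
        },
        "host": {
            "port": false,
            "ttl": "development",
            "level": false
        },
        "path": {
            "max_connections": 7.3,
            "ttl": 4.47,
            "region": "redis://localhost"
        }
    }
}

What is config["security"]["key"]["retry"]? "info"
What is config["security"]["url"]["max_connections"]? 5.14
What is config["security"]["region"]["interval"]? 4.17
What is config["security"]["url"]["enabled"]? False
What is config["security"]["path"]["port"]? True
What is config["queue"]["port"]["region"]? 8.53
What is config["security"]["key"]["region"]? True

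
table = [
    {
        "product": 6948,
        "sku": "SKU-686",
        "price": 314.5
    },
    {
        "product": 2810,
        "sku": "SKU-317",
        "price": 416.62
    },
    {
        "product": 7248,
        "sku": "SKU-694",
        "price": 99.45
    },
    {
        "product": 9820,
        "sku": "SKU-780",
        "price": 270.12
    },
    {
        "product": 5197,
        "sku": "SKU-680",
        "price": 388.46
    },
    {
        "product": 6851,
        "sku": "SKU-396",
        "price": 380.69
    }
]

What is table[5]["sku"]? "SKU-396"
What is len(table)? 6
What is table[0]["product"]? 6948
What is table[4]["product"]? 5197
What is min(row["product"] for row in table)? 2810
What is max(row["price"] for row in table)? 416.62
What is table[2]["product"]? 7248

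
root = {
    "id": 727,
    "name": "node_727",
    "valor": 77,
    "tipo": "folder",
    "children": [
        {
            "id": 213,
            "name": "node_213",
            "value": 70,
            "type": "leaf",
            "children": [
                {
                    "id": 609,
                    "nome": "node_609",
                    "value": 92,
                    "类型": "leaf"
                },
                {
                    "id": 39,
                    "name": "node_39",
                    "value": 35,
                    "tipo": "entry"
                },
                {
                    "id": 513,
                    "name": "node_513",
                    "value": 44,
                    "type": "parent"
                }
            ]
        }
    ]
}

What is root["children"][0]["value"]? 70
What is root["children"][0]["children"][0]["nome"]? "node_609"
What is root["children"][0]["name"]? "node_213"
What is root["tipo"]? "folder"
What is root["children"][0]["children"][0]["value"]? 92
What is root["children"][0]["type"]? "leaf"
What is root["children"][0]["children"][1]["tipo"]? "entry"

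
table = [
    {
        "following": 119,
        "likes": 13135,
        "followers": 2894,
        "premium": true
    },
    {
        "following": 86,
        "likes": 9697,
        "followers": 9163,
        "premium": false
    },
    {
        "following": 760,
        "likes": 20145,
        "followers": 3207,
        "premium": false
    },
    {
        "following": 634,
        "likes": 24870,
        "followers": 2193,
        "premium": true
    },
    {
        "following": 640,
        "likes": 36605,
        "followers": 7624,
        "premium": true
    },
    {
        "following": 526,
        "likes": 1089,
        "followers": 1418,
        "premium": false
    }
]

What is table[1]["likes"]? 9697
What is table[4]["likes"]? 36605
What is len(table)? 6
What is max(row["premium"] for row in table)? True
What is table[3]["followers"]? 2193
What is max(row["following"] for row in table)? 760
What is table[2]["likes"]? 20145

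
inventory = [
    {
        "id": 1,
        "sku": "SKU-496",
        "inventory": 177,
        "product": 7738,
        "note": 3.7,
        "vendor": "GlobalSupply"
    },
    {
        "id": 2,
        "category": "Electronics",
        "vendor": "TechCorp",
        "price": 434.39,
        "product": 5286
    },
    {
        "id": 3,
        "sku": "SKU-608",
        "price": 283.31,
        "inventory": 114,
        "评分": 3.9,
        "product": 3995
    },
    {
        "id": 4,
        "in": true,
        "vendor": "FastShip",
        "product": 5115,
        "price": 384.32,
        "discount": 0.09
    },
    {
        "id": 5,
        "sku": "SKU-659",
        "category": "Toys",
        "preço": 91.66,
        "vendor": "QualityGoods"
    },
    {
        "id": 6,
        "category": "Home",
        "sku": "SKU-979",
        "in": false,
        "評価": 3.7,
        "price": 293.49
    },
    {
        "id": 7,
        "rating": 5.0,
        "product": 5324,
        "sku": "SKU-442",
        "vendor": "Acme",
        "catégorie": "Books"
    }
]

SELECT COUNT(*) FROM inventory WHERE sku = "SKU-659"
1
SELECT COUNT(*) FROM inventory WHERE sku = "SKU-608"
1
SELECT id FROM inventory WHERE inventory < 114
[]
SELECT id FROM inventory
[1, 2, 3, 4, 5, 6, 7]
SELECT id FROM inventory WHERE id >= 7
[7]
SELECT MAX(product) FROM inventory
7738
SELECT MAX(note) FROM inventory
3.7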